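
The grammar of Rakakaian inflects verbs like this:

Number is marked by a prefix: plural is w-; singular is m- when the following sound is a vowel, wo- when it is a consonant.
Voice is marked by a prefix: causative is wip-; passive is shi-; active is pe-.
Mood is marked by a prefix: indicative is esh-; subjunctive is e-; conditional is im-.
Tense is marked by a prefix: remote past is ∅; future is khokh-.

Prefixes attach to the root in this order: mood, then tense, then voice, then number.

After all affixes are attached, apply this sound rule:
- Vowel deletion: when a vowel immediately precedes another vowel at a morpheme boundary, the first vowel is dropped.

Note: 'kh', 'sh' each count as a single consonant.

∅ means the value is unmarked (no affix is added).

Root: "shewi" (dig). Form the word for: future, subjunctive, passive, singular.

woshikhokheshewi

Attach mood subjunctive e- → eshewi.
Attach tense future khokh- → khokheshewi.
Attach voice passive shi- → shikhokheshewi.
Attach number singular wo- (before consonant 'sh') → woshikhokheshewi.
Vowel deletion: no change.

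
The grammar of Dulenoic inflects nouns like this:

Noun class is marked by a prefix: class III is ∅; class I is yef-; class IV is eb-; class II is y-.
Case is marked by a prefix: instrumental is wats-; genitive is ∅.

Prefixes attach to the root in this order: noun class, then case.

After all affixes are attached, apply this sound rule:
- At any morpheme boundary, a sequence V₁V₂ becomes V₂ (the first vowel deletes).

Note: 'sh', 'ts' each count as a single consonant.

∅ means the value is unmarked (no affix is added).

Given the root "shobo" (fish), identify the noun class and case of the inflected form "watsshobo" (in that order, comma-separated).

class III, instrumental

Segment: wats-shobo.
noun class: ∅ → class III.
case: wats- → instrumental.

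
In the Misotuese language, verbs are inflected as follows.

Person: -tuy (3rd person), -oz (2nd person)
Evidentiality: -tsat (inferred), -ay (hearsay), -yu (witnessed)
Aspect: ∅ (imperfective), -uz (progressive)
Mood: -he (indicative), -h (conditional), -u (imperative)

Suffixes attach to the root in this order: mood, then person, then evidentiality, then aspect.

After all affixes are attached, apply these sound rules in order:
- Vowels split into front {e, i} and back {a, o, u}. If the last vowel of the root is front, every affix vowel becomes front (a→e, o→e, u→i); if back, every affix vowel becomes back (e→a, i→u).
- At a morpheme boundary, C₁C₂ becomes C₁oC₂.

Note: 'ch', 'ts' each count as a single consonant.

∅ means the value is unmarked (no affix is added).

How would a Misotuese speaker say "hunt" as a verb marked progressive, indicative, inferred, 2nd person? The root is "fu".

Attach mood indicative -he → fuhe.
Attach person 2nd person -oz → fuheoz.
Attach evidentiality inferred -tsat → fuheoztsat.
Attach aspect progressive -uz → fuheoztsatuz.
Apply vowel harmony: fuheoztsatuz → fuhaoztsatuz.
Apply epenthesis: fuhaoztsatuz → fuhaozotsatuz.

fuhaozotsatuz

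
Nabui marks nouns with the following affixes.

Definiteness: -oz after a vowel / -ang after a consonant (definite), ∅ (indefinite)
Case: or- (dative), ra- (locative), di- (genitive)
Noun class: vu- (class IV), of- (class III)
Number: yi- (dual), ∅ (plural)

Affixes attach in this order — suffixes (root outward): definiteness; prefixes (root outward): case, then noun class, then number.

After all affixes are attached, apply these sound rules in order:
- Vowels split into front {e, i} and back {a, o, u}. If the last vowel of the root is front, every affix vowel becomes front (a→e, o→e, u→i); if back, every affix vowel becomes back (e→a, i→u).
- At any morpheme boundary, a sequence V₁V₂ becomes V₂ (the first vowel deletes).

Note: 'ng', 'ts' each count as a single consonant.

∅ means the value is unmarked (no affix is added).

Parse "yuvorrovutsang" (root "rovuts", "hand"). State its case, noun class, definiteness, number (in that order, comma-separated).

dative, class IV, definite, dual

Segment: yi-vu-or-rovuts-ang.
case: or- → dative.
noun class: vu- → class IV.
definiteness: -oz/ang → definite.
number: yi- → dual.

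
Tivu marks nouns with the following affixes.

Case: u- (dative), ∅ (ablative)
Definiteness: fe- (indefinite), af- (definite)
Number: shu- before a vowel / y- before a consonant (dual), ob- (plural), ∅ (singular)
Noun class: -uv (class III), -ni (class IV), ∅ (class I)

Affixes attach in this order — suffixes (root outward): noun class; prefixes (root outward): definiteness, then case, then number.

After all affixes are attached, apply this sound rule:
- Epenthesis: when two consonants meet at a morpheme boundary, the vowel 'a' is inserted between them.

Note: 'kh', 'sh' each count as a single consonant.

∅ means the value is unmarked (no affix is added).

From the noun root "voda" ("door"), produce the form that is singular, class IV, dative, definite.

Attach definiteness definite af- → afvoda.
Attach case dative u- → uafvoda.
number = singular: zero marking, form stays uafvoda.
Attach noun class class IV -ni → uafvodani.
Apply epenthesis: uafvodani → uafavodani.

uafavodani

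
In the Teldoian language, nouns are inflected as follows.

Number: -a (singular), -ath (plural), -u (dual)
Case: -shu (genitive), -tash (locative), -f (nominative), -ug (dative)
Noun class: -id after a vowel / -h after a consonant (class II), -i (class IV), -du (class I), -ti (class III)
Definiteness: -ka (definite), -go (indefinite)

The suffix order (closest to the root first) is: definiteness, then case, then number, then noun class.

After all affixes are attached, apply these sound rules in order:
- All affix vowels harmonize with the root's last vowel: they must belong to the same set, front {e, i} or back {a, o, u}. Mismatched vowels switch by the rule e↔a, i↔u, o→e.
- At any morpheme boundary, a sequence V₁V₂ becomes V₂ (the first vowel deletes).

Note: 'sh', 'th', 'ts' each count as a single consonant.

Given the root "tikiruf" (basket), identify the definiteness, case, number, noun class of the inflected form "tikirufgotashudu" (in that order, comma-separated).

Segment: tikiruf-go-tash-u-du.
definiteness: -go → indefinite.
case: -tash → locative.
number: -u → dual.
noun class: -du → class I.

indefinite, locative, dual, class I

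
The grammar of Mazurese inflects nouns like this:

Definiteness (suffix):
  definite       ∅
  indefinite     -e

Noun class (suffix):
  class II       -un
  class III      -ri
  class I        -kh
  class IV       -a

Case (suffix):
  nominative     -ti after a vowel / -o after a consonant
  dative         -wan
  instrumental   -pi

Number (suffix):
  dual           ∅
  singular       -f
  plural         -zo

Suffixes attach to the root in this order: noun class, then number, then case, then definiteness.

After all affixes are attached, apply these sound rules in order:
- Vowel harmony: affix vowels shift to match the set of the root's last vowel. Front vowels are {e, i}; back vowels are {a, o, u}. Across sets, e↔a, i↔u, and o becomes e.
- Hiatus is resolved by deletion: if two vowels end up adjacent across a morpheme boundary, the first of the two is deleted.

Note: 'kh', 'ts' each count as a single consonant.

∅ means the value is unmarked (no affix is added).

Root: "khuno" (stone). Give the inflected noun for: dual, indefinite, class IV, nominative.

Attach noun class class IV -a → khunoa.
number = dual: zero marking, form stays khunoa.
Attach case nominative -ti (after vowel 'a') → khunoati.
Attach definiteness indefinite -e → khunoatie.
Apply vowel harmony: khunoatie → khunoatua.
Apply vowel deletion: khunoatua → khunata.

khunata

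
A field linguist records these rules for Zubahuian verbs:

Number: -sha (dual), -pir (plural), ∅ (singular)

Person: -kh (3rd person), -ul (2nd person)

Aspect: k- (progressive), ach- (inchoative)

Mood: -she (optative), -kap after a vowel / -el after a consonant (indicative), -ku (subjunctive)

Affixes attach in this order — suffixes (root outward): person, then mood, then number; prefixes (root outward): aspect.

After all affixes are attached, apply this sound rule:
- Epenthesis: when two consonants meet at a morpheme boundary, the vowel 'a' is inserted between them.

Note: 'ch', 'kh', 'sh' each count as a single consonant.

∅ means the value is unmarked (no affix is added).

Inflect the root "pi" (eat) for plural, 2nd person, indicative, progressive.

Attach person 2nd person -ul → piul.
Attach aspect progressive k- → kpiul.
Attach mood indicative -el (after consonant 'l') → kpiulel.
Attach number plural -pir → kpiulelpir.
Apply epenthesis: kpiulelpir → kapiulelapir.

kapiulelapir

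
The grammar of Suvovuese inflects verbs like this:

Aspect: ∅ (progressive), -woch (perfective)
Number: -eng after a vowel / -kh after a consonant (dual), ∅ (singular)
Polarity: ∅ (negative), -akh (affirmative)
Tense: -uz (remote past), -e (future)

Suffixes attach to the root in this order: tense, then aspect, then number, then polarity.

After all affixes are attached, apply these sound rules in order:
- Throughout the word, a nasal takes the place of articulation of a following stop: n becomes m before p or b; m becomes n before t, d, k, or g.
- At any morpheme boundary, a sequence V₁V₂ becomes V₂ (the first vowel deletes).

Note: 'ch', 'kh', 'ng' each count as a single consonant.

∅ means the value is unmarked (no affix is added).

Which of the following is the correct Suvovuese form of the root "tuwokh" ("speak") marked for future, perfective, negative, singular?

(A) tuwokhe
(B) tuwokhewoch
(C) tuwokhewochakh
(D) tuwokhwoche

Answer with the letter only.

Attach tense future -e → tuwokhe.
Attach aspect perfective -woch → tuwokhewoch.
number = singular: zero marking, form stays tuwokhewoch.
polarity = negative: zero marking, form stays tuwokhewoch.
Nasal assimilation: no change.
Vowel deletion: no change.
So the correct form is tuwokhewoch, option (B).
(D) tuwokhwoche is wrong: it has the affixes in the wrong order.
(A) tuwokhe is wrong: it uses progressive instead of perfective for aspect.
(C) tuwokhewochakh is wrong: it uses affirmative instead of negative for polarity.

B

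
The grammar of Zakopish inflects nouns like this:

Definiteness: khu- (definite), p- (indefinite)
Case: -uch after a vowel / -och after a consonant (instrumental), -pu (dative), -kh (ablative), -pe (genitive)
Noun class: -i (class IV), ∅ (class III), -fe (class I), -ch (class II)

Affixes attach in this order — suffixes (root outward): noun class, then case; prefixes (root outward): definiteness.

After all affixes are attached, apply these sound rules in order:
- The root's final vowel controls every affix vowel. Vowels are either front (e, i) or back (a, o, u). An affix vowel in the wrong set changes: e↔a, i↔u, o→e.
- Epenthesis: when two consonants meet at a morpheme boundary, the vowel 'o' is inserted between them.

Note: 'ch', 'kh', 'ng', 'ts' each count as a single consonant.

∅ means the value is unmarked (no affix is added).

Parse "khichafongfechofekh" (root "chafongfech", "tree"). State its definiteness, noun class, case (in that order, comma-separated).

Segment: khu-chafongfech-fe-kh.
definiteness: khu- → definite.
noun class: -fe → class I.
case: -kh → ablative.

definite, class I, ablative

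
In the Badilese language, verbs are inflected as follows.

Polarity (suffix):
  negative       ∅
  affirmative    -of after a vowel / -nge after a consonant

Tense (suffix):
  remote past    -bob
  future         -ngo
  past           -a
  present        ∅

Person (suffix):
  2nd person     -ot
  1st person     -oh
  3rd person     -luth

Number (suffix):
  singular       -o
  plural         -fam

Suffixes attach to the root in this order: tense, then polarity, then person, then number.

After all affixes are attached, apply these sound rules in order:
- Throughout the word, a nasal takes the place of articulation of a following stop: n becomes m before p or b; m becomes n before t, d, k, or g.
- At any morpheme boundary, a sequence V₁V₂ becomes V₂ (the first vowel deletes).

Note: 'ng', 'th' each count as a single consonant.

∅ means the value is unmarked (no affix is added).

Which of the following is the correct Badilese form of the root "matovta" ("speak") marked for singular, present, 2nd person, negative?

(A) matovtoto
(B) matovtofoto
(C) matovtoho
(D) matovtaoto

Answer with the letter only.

A

tense = present: zero marking, form stays matovta.
polarity = negative: zero marking, form stays matovta.
Attach person 2nd person -ot → matovtaot.
Attach number singular -o → matovtaoto.
Nasal assimilation: no change.
Apply vowel deletion: matovtaoto → matovtoto.
So the correct form is matovtoto, option (A).
(B) matovtofoto is wrong: it uses affirmative instead of negative for polarity.
(D) matovtaoto is wrong: it fails to apply the sound rule(s).
(C) matovtoho is wrong: it uses 1st person instead of 2nd person for person.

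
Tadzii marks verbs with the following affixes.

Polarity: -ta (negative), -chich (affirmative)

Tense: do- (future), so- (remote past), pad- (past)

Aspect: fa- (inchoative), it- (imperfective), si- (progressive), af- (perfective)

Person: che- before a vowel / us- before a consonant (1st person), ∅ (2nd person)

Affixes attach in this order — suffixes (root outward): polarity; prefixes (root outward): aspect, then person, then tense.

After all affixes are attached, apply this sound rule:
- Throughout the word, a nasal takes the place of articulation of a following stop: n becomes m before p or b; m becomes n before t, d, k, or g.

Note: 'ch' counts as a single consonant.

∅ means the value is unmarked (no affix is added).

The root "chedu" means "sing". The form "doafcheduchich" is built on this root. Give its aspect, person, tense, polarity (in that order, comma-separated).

perfective, 2nd person, future, affirmative

Segment: do-af-chedu-chich.
aspect: af- → perfective.
person: ∅ → 2nd person.
tense: do- → future.
polarity: -chich → affirmative.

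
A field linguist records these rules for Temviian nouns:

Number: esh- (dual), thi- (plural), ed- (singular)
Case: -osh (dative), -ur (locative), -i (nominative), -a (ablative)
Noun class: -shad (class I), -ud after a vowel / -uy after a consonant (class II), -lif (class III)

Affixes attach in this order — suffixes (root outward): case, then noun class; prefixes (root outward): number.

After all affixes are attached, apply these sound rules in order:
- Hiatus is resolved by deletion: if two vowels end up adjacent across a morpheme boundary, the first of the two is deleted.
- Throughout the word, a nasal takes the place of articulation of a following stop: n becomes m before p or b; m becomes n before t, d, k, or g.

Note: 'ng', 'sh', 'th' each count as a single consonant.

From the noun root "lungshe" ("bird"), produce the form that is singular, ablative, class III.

Attach case ablative -a → lungshea.
Attach noun class class III -lif → lungshealif.
Attach number singular ed- → edlungshealif.
Apply vowel deletion: edlungshealif → edlungshalif.
Nasal assimilation: no change.

edlungshalif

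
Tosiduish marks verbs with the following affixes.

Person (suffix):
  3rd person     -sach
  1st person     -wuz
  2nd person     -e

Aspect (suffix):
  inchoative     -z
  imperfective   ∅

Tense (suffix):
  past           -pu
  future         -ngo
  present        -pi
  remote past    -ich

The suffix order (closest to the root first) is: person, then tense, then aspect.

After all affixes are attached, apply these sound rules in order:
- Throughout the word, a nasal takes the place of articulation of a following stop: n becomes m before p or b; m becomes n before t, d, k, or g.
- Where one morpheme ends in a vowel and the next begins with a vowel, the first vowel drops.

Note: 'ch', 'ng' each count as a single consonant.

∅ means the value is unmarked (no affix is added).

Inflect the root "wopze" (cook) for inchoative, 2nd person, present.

Attach person 2nd person -e → wopzee.
Attach tense present -pi → wopzeepi.
Attach aspect inchoative -z → wopzeepiz.
Nasal assimilation: no change.
Apply vowel deletion: wopzeepiz → wopzepiz.

wopzepiz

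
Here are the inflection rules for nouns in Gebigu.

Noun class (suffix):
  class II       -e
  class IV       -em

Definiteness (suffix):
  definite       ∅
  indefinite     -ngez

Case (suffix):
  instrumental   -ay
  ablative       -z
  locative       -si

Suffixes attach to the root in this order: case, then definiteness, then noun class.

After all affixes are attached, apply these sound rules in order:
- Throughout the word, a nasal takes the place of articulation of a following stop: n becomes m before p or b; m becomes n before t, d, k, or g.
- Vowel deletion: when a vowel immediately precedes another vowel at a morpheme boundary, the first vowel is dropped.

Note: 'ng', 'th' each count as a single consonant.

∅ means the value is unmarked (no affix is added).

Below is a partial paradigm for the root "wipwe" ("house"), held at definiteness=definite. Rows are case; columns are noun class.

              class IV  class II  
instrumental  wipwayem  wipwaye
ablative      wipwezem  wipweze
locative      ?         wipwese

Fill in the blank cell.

Attach case locative -si → wipwesi.
definiteness = definite: zero marking, form stays wipwesi.
Attach noun class class IV -em → wipwesiem.
Nasal assimilation: no change.
Apply vowel deletion: wipwesiem → wipwesem.

wipwesem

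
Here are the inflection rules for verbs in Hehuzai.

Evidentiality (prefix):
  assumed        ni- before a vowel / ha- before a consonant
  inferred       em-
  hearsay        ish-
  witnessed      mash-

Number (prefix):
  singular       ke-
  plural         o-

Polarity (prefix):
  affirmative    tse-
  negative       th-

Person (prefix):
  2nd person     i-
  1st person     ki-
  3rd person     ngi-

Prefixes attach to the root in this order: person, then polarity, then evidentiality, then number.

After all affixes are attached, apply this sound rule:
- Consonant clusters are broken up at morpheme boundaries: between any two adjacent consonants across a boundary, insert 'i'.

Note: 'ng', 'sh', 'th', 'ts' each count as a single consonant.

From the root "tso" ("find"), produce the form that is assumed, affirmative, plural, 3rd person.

Attach person 3rd person ngi- → ngitso.
Attach polarity affirmative tse- → tsengitso.
Attach evidentiality assumed ha- (before consonant 'ts') → hatsengitso.
Attach number plural o- → ohatsengitso.
Epenthesis: no change.

ohatsengitso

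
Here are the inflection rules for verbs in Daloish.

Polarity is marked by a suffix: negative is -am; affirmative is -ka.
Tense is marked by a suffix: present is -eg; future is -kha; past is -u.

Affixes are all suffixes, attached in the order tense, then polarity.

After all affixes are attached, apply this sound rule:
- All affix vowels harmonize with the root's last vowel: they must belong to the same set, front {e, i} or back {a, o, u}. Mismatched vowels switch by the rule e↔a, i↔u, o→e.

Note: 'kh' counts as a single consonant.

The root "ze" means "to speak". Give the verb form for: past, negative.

zeiem

Attach tense past -u → zeu.
Attach polarity negative -am → zeuam.
Apply vowel harmony: zeuam → zeiem.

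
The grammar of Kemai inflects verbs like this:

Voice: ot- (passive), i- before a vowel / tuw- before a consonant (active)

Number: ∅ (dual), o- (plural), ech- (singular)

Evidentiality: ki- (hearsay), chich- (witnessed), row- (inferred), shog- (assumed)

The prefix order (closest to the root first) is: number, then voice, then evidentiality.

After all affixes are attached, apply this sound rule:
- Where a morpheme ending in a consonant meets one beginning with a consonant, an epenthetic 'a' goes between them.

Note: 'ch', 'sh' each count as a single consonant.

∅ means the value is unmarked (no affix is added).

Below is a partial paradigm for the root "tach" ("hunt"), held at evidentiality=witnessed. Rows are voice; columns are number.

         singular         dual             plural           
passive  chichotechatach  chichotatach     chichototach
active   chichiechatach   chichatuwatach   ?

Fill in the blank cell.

chichiotach

Attach number plural o- → otach.
Attach voice active i- (before vowel 'o') → iotach.
Attach evidentiality witnessed chich- → chichiotach.
Epenthesis: no change.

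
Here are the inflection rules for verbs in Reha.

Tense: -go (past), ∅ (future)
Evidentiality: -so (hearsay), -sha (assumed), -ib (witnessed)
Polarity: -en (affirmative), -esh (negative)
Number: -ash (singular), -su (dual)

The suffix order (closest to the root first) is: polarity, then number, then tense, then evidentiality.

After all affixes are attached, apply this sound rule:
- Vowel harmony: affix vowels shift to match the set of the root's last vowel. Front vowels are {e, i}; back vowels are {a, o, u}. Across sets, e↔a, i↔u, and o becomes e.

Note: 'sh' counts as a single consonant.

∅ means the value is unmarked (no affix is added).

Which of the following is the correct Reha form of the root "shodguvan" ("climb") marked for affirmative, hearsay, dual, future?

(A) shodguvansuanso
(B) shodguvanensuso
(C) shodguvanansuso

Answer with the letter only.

C

Attach polarity affirmative -en → shodguvanen.
Attach number dual -su → shodguvanensu.
tense = future: zero marking, form stays shodguvanensu.
Attach evidentiality hearsay -so → shodguvanensuso.
Apply vowel harmony: shodguvanensuso → shodguvanansuso.
So the correct form is shodguvanansuso, option (C).
(A) shodguvansuanso is wrong: it has the affixes in the wrong order.
(B) shodguvanensuso is wrong: it fails to apply the sound rule(s).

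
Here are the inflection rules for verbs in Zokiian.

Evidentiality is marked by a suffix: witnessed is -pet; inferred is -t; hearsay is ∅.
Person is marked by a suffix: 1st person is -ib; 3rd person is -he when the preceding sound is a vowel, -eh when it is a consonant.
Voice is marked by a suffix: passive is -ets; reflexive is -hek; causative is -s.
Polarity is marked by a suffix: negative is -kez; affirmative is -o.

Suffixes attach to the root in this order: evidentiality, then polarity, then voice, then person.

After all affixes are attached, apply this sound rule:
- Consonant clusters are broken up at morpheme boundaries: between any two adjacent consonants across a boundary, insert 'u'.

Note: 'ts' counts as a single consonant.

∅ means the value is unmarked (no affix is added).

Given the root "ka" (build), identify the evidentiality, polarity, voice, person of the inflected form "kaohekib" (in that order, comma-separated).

Segment: ka-o-hek-ib.
evidentiality: ∅ → hearsay.
polarity: -o → affirmative.
voice: -hek → reflexive.
person: -ib → 1st person.

hearsay, affirmative, reflexive, 1st person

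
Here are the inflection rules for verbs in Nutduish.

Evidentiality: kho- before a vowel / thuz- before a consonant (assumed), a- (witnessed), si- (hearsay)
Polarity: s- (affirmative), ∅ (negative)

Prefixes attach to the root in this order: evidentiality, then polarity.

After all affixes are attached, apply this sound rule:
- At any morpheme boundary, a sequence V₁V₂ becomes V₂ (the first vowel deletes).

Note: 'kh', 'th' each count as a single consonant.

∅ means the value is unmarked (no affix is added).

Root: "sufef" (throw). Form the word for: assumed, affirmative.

sthuzsufef

Attach evidentiality assumed thuz- (before consonant 's') → thuzsufef.
Attach polarity affirmative s- → sthuzsufef.
Vowel deletion: no change.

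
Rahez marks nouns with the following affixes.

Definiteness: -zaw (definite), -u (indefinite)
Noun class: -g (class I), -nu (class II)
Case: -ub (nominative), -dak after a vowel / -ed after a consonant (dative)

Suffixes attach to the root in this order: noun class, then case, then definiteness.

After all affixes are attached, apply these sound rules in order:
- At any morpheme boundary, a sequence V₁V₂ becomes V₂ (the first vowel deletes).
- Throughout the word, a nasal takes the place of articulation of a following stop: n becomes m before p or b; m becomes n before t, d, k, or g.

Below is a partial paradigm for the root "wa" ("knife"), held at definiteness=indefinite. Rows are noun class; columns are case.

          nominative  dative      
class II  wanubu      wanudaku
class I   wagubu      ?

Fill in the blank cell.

Attach noun class class I -g → wag.
Attach case dative -ed (after consonant 'g') → waged.
Attach definiteness indefinite -u → wagedu.
Vowel deletion: no change.
Nasal assimilation: no change.

wagedu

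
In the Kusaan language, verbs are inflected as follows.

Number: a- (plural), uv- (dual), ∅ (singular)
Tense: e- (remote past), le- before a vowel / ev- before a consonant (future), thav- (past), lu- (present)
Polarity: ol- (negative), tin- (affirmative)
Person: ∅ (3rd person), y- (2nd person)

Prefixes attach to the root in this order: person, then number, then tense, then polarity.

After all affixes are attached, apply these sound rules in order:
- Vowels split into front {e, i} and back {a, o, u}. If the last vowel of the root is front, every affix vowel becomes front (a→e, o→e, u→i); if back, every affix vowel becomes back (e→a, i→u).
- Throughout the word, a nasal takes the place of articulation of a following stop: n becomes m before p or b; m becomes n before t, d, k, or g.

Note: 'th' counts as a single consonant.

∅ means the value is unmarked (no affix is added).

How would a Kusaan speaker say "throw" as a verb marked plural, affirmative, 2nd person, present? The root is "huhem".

tinlieyhuhem

Attach person 2nd person y- → yhuhem.
Attach number plural a- → ayhuhem.
Attach tense present lu- → luayhuhem.
Attach polarity affirmative tin- → tinluayhuhem.
Apply vowel harmony: tinluayhuhem → tinlieyhuhem.
Nasal assimilation: no change.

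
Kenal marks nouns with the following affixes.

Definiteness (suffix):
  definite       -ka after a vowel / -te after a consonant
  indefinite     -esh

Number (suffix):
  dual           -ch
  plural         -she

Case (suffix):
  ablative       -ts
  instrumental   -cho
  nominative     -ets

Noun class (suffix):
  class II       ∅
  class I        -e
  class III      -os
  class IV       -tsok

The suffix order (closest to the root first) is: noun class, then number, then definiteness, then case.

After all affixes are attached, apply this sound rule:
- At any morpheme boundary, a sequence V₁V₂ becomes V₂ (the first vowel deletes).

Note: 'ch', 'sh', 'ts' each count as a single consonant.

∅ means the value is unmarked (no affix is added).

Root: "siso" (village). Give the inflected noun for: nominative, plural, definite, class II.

noun class = class II: zero marking, form stays siso.
Attach number plural -she → sisoshe.
Attach definiteness definite -ka (after vowel 'e') → sisosheka.
Attach case nominative -ets → sisoshekaets.
Apply vowel deletion: sisoshekaets → sisoshekets.

sisoshekets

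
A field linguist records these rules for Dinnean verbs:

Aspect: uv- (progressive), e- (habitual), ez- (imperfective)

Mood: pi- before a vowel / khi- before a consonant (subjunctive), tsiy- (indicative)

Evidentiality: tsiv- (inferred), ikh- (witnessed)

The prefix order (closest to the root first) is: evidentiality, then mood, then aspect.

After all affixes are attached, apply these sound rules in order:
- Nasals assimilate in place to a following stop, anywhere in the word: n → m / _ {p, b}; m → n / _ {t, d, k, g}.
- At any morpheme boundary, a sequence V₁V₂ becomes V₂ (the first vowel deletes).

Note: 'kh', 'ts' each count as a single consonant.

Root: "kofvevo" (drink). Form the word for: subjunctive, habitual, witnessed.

Attach evidentiality witnessed ikh- → ikhkofvevo.
Attach mood subjunctive pi- (before vowel 'i') → piikhkofvevo.
Attach aspect habitual e- → epiikhkofvevo.
Nasal assimilation: no change.
Apply vowel deletion: epiikhkofvevo → epikhkofvevo.

epikhkofvevo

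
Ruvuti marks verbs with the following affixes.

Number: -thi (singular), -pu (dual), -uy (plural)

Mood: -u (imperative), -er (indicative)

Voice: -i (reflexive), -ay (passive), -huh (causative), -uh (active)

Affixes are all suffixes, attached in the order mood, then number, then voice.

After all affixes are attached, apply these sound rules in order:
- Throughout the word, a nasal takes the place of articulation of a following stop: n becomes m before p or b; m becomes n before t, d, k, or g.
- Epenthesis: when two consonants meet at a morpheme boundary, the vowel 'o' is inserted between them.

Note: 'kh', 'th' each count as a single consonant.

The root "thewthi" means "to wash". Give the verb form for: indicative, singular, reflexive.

thewthierothii

Attach mood indicative -er → thewthier.
Attach number singular -thi → thewthierthi.
Attach voice reflexive -i → thewthierthii.
Nasal assimilation: no change.
Apply epenthesis: thewthierthii → thewthierothii.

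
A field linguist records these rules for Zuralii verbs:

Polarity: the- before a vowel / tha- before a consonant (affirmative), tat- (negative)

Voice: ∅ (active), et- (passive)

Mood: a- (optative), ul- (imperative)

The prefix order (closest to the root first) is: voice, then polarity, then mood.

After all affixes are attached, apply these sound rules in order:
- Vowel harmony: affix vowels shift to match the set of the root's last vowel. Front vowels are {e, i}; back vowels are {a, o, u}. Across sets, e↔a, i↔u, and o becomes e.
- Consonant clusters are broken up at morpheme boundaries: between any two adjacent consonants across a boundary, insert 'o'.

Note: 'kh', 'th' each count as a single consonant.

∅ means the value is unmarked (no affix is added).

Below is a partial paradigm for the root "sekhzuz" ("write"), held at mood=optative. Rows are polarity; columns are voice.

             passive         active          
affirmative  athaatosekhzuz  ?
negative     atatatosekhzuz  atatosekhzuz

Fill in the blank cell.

athasekhzuz

voice = active: zero marking, form stays sekhzuz.
Attach polarity affirmative tha- (before consonant 's') → thasekhzuz.
Attach mood optative a- → athasekhzuz.
Vowel harmony: no change.
Epenthesis: no change.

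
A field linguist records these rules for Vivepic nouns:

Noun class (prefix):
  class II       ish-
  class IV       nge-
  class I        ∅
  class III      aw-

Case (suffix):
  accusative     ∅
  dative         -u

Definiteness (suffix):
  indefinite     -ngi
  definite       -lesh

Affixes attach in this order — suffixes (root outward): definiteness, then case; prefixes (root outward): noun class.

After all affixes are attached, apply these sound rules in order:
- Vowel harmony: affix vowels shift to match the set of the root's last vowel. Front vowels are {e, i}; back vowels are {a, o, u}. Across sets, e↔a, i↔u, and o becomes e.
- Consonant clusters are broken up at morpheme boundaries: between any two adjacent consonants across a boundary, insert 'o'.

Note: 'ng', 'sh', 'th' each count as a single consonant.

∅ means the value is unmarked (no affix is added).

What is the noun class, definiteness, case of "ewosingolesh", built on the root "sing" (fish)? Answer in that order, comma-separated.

class III, definite, accusative

Segment: aw-sing-lesh.
noun class: aw- → class III.
definiteness: -lesh → definite.
case: ∅ → accusative.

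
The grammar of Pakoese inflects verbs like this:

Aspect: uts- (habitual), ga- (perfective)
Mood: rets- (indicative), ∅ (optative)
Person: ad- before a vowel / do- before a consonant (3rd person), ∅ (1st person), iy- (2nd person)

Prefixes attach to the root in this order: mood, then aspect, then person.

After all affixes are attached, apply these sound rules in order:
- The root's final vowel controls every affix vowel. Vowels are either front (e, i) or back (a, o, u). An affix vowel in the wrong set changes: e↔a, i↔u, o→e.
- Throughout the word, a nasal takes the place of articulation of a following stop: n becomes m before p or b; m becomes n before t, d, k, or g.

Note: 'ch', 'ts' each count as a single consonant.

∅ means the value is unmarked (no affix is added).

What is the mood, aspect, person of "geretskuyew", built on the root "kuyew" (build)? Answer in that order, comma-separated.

Segment: ga-rets-kuyew.
mood: rets- → indicative.
aspect: ga- → perfective.
person: ∅ → 1st person.

indicative, perfective, 1st person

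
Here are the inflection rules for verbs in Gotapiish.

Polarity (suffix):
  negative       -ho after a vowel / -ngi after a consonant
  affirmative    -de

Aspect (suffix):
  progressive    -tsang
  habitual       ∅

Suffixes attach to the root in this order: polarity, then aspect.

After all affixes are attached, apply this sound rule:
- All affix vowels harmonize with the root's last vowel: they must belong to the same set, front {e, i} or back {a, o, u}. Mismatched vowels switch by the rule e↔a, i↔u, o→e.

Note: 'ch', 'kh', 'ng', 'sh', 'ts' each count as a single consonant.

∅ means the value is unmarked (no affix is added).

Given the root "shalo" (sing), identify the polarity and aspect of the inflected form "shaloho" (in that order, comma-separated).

negative, habitual

Segment: shalo-ho.
polarity: -ho/ngi → negative.
aspect: ∅ → habitual.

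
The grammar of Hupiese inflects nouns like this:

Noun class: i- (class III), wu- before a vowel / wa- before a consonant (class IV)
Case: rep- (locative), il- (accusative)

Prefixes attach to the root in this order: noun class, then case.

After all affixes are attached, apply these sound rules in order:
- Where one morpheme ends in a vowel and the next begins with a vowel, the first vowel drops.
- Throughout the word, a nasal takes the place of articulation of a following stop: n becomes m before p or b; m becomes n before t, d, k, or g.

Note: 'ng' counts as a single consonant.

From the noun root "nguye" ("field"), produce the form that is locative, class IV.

repwanguye

Attach noun class class IV wa- (before consonant 'ng') → wanguye.
Attach case locative rep- → repwanguye.
Vowel deletion: no change.
Nasal assimilation: no change.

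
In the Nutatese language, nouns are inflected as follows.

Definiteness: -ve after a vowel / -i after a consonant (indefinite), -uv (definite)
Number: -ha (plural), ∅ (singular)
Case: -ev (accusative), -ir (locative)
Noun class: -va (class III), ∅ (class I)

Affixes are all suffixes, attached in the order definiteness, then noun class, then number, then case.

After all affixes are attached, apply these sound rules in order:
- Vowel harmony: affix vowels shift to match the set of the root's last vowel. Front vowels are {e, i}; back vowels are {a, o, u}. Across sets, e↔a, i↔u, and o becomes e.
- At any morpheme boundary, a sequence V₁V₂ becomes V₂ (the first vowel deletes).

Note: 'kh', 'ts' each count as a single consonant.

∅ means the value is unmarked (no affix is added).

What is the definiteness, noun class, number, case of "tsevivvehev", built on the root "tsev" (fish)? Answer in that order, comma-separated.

definite, class III, plural, accusative

Segment: tsev-uv-va-ha-ev.
definiteness: -uv → definite.
noun class: -va → class III.
number: -ha → plural.
case: -ev → accusative.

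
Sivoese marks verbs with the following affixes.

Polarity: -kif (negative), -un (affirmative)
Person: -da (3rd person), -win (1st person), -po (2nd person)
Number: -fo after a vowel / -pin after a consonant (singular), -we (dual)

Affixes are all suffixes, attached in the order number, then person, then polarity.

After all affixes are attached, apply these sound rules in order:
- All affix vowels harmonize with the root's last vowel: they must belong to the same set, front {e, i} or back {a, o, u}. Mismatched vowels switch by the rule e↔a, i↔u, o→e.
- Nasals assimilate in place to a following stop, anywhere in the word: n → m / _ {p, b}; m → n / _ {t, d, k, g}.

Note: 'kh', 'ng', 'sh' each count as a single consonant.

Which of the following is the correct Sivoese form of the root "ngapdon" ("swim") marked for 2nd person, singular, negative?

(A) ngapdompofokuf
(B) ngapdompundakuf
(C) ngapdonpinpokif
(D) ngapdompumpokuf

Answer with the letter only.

Attach number singular -pin (after consonant 'n') → ngapdonpin.
Attach person 2nd person -po → ngapdonpinpo.
Attach polarity negative -kif → ngapdonpinpokif.
Apply vowel harmony: ngapdonpinpokif → ngapdonpunpokuf.
Apply nasal assimilation: ngapdonpunpokuf → ngapdompumpokuf.
So the correct form is ngapdompumpokuf, option (D).
(A) ngapdompofokuf is wrong: it has the affixes in the wrong order.
(C) ngapdonpinpokif is wrong: it fails to apply the sound rule(s).
(B) ngapdompundakuf is wrong: it uses 3rd person instead of 2nd person for person.

D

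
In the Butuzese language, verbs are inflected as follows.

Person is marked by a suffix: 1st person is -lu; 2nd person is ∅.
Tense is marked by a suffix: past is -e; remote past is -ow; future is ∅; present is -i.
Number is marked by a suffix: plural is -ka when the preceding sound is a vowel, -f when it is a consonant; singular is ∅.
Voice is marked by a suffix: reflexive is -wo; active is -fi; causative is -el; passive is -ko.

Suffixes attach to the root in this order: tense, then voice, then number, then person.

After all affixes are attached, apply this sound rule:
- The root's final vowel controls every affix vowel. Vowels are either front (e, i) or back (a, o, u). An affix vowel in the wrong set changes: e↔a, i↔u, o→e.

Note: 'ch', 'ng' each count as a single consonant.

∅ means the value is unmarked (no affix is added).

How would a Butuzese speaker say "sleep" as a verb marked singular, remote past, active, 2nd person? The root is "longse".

longseewfi

Attach tense remote past -ow → longseow.
Attach voice active -fi → longseowfi.
number = singular: zero marking, form stays longseowfi.
person = 2nd person: zero marking, form stays longseowfi.
Apply vowel harmony: longseowfi → longseewfi.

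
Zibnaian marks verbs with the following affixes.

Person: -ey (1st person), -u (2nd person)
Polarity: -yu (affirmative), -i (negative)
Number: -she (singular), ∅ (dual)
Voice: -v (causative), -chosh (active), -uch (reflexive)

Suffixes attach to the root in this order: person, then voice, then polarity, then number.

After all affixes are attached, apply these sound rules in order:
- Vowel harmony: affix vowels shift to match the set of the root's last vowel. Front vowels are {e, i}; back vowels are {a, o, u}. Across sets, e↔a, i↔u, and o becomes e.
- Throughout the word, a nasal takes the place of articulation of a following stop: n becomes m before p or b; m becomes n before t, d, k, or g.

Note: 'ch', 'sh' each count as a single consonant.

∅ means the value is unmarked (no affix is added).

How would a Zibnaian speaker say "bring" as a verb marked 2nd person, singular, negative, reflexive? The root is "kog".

Attach person 2nd person -u → kogu.
Attach voice reflexive -uch → koguuch.
Attach polarity negative -i → koguuchi.
Attach number singular -she → koguuchishe.
Apply vowel harmony: koguuchishe → koguuchusha.
Nasal assimilation: no change.

koguuchusha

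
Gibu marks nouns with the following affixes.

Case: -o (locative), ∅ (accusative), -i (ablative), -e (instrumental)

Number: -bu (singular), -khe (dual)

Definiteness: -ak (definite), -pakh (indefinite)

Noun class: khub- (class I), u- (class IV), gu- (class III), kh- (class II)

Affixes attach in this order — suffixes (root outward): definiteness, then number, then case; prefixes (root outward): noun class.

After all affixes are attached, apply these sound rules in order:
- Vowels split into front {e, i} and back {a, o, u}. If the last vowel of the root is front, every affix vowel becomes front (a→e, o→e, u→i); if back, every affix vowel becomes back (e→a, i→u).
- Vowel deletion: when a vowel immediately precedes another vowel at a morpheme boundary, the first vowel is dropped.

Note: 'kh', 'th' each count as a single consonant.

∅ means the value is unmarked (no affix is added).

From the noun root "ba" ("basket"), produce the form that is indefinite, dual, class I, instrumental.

khubbapakhkha

Attach definiteness indefinite -pakh → bapakh.
Attach number dual -khe → bapakhkhe.
Attach noun class class I khub- → khubbapakhkhe.
Attach case instrumental -e → khubbapakhkhee.
Apply vowel harmony: khubbapakhkhee → khubbapakhkhaa.
Apply vowel deletion: khubbapakhkhaa → khubbapakhkha.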